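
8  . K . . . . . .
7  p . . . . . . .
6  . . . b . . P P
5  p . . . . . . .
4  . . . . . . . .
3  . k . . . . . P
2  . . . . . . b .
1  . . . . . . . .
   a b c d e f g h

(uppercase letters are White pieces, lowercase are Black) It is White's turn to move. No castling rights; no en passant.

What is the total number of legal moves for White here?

2

White to move; king on b8.
In check: yes, from the black bishop on d6.
Legal moves: Kc8, Kxa7.
Count: 2.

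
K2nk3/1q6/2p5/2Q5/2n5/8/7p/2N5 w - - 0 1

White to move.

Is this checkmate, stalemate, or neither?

White to move; white king on a8.
In check: yes, from the black queen on b7.
King squares — a7: attacked by Qb7; b7: attacked by Nd8; b8: attacked by Qb7.
Legal moves for White: none.
In check with no legal moves → checkmate.

checkmate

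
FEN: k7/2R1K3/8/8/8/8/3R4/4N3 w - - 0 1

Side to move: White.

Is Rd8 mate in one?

yes

After Rd8: black king on a8; in check: yes, from the white rook on d8.
King squares — a7: attacked by Rc7; b7: attacked by Rc7; b8: attacked by Rd8.
Black has no legal moves → checkmate.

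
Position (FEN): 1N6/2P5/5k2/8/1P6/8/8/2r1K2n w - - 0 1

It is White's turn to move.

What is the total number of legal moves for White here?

2

White to move; king on e1.
In check: yes, from the black rook on c1.
Legal moves: Ke2, Kd2.
Count: 2.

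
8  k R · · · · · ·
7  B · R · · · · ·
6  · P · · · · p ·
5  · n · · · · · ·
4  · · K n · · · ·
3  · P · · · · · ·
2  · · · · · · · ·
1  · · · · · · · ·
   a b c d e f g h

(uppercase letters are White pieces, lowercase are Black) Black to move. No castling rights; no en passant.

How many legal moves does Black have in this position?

0

Black to move; king on a8.
In check: yes, from the white rook on b8.
Legal moves: none.
Count: 0.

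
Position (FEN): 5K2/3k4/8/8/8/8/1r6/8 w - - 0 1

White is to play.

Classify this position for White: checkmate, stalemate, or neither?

neither

White to move; white king on f8.
In check: no.
Legal moves for White: Kg8, Kg7, Kf7.
White has 3 legal moves and is not in check → neither.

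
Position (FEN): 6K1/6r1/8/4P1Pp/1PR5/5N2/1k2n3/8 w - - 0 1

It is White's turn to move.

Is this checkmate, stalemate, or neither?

White to move; white king on g8.
In check: yes, from the black rook on g7.
King squares — f7: attacked by Rg7; g7: available; h7: attacked by Rg7; f8: available; h8: available.
Legal moves for White: Kh8, Kf8, Kxg7.
White is in check but has 3 legal moves → neither.

neither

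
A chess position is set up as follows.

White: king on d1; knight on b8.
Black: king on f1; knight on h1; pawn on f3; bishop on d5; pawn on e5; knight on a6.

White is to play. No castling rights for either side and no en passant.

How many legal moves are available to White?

6

White to move; king on d1.
In check: no.
Legal moves: Nd7, Nc6, Nxa6, Kd2, Kc2, Kc1.
Count: 6.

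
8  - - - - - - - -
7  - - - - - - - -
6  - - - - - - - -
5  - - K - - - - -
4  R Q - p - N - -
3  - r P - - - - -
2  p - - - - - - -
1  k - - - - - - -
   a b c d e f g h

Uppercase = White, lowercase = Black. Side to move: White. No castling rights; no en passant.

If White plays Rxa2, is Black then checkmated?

After Rxa2: black king on a1; in check: yes, from the white rook on a2.
Black has 2 legal replies: Kxa2, Kb1.
In check but a legal move exists → not checkmate.

no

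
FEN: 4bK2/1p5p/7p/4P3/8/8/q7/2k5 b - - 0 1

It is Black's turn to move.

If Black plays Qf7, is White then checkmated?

After Qf7: white king on f8; in check: yes, from the black queen on f7.
King squares — e7: attacked by Qf7; f7: attacked by Be8; g7: attacked by Qf7; e8: attacked by Qf7; g8: attacked by Qf7.
White has no legal moves → checkmate.

yes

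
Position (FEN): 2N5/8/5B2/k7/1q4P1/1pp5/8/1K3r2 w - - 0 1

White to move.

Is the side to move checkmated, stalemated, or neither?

checkmate

White to move; white king on b1.
In check: yes, from the black rook on f1.
King squares — a1: attacked by Rf1; c1: attacked by Rf1; a2: attacked by Pb3; b2: attacked by Pc3; c2: attacked by Pb3.
Legal moves for White: none.
In check with no legal moves → checkmate.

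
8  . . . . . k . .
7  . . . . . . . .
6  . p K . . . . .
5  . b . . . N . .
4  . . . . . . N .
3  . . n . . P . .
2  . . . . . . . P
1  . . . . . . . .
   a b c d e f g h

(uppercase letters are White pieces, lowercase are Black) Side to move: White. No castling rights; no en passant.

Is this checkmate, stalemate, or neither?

White to move; white king on c6.
In check: yes, from the black bishop on b5.
King squares — b5: attacked by Nc3; c5: attacked by Pb6; d5: attacked by Nc3; b6: available; d6: available; b7: available; c7: available; d7: attacked by Bb5.
Legal moves for White: Kc7, Kb7, Kd6, Kxb6.
White is in check but has 4 legal moves → neither.

neither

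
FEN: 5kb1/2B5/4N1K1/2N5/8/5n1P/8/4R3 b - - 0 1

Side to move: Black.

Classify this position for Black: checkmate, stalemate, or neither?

Black to move; black king on f8.
In check: yes, from the white knight on e6.
King squares — e7: available; f7: attacked by Kg6; g7: attacked by Ne6; e8: available; g8: own bishop.
Legal moves for Black: Ke8, Ke7, Bxe6.
Black is in check but has 3 legal moves → neither.

neither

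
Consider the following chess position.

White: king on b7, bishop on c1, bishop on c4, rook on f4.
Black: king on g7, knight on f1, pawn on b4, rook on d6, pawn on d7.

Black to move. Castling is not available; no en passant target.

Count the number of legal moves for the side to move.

Black to move; king on g7.
In check: no.
Legal moves: Kh8, Kh7, Kh6, Kg6, Rh6, Rg6, Rf6, Re6, Rc6, Rb6+, Ra6, Rd5, Rd4, Rd3, Rd2, Rd1, Ng3, Ne3, Nh2, Nd2, b3.
Count: 21.

21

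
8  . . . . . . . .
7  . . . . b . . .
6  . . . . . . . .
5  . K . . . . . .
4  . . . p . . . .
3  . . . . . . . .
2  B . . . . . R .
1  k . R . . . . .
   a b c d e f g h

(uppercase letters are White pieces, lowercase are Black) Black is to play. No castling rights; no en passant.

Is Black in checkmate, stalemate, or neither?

checkmate

Black to move; black king on a1.
In check: yes, from the white rook on c1.
King squares — b1: attacked by Rc1; a2: attacked by Rg2; b2: attacked by Rg2.
Legal moves for Black: none.
In check with no legal moves → checkmate.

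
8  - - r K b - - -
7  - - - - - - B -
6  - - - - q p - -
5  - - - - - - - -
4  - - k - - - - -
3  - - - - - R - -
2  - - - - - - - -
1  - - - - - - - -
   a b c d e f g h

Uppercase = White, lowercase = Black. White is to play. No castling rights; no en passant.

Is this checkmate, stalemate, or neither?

checkmate

White to move; white king on d8.
In check: yes, from the black rook on c8.
King squares — c7: attacked by Rc8; d7: attacked by Qe6; e7: attacked by Qe6; c8: attacked by Qe6; e8: attacked by Qe6.
Legal moves for White: none.
In check with no legal moves → checkmate.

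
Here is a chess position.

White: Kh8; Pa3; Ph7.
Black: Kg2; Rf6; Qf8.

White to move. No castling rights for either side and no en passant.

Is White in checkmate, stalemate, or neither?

White to move; white king on h8.
In check: yes, from the black queen on f8.
King squares — g7: attacked by Qf8; h7: own pawn; g8: attacked by Qf8.
Legal moves for White: none.
In check with no legal moves → checkmate.

checkmate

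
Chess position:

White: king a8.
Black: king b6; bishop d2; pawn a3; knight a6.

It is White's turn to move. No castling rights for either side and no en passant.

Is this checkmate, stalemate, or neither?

stalemate

White to move; white king on a8.
In check: no.
King squares — a7: attacked by Kb6; b7: attacked by Kb6; b8: attacked by Na6.
Legal moves for White: none.
Not in check and no legal moves → stalemate.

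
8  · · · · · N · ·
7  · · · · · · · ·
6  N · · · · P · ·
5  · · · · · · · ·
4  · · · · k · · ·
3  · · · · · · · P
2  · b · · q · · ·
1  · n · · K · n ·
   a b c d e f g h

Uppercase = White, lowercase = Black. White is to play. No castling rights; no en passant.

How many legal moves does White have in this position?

White to move; king on e1.
In check: yes, from the black queen on e2.
Legal moves: none.
Count: 0.

0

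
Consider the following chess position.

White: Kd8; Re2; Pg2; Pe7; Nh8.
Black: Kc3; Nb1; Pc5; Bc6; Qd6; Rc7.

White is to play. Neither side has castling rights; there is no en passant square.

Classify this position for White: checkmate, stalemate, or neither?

White to move; white king on d8.
In check: yes, from the black queen on d6.
King squares — c7: attacked by Qd6; d7: attacked by Bc6; e7: own pawn; c8: attacked by Rc7; e8: attacked by Bc6.
Legal moves for White: none.
In check with no legal moves → checkmate.

checkmate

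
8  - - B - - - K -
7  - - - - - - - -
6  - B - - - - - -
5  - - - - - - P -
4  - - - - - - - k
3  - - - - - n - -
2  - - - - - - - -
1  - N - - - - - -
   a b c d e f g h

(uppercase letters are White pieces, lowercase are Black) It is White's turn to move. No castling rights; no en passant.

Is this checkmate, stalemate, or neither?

White to move; white king on g8.
In check: no.
Legal moves for White include: Kh8, Kf8, Kh7, Kg7, Kf7, Bd7, Bb7, Be6, Ba6, Bf5, Bg4, Bh3, Bd8, Bc7, Ba7, Bc5, Ba5, Bd4, ... (list truncated; more exist).
White has legal moves and is not in check → neither.

neither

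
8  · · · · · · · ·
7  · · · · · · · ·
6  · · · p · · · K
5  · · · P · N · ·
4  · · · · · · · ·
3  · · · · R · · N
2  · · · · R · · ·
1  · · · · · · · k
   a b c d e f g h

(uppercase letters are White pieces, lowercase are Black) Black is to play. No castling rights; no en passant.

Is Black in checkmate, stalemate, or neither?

Black to move; black king on h1.
In check: no.
King squares — g1: attacked by Nh3; g2: attacked by Re2; h2: attacked by Re2.
Legal moves for Black: none.
Not in check and no legal moves → stalemate.

stalemate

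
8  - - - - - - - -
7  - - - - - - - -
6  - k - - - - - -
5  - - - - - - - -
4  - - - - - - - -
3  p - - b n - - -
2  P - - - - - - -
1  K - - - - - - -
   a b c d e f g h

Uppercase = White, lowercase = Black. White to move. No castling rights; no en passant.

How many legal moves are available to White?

0

White to move; king on a1.
In check: no.
Legal moves: none.
Count: 0.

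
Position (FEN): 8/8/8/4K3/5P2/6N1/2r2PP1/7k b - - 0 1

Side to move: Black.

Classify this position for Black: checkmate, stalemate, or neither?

Black to move; black king on h1.
In check: yes, from the white knight on g3.
King squares — g1: available; g2: available; h2: available.
Legal moves for Black: Kh2, Kxg2, Kg1.
Black is in check but has 3 legal moves → neither.

neither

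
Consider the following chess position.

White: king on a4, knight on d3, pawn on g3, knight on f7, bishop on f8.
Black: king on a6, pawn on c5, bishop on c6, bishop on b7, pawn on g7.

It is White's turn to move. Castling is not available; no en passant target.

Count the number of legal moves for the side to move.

2

White to move; king on a4.
In check: yes, from the black bishop on c6.
Legal moves: Kb3, Ka3.
Count: 2.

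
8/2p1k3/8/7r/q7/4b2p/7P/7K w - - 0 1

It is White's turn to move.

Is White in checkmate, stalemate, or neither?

White to move; white king on h1.
In check: no.
King squares — g1: attacked by Be3; g2: attacked by Ph3; h2: own pawn.
Legal moves for White: none.
Not in check and no legal moves → stalemate.

stalemate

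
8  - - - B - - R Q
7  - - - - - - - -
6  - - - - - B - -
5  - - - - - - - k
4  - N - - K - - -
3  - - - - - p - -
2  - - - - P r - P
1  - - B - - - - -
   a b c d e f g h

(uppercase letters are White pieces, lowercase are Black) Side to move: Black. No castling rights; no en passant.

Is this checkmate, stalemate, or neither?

checkmate

Black to move; black king on h5.
In check: yes, from the white queen on h8.
King squares — g4: attacked by Rg8; h4: attacked by Bf6; g5: attacked by Bc1; g6: attacked by Rg8; h6: attacked by Bc1.
Legal moves for Black: none.
In check with no legal moves → checkmate.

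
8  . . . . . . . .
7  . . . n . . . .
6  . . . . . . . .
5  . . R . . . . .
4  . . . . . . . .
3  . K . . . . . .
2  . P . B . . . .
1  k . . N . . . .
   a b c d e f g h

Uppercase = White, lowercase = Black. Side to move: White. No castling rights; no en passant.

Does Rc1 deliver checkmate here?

After Rc1: black king on a1; in check: yes, from the white rook on c1.
King squares — b1: attacked by Rc1; a2: attacked by Kb3; b2: attacked by Nd1.
Black has no legal moves → checkmate.

yes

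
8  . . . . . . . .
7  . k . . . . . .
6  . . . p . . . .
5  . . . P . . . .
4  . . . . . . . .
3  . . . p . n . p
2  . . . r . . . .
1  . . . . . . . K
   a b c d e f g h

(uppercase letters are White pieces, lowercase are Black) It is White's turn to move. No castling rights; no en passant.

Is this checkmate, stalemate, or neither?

White to move; white king on h1.
In check: no.
King squares — g1: attacked by Nf3; g2: attacked by Rd2; h2: attacked by Rd2.
Legal moves for White: none.
Not in check and no legal moves → stalemate.

stalemate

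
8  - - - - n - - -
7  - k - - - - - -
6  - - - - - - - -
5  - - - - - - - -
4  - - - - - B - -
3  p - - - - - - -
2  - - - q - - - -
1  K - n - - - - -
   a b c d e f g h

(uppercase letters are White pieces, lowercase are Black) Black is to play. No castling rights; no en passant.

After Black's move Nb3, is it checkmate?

no

After Nb3: white king on a1; in check: yes, from the black knight on b3.
White has 1 legal reply: Kb1.
In check but a legal move exists → not checkmate.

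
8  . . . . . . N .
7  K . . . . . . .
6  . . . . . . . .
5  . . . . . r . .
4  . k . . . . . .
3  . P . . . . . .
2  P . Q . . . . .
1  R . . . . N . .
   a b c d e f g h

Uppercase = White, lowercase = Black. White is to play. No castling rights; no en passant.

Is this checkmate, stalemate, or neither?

neither

White to move; white king on a7.
In check: no.
Legal moves for White include: Ne7, Nh6, Nf6, Kb8, Ka8, Kb7, Kb6, Ka6, Qc8, Qc7, Qc6, Qxf5, Qc5+, Qe4+, Qc4+, Qd3, Qc3+, Qh2, ... (list truncated; more exist).
White has legal moves and is not in check → neither.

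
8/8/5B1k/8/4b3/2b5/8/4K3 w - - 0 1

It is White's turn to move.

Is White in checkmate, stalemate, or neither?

White to move; white king on e1.
In check: yes, from the black bishop on c3.
King squares — d1: available; f1: available; d2: attacked by Bc3; e2: available; f2: available.
Legal moves for White: Kf2, Ke2, Kf1, Kd1, Bxc3.
White is in check but has 5 legal moves → neither.

neither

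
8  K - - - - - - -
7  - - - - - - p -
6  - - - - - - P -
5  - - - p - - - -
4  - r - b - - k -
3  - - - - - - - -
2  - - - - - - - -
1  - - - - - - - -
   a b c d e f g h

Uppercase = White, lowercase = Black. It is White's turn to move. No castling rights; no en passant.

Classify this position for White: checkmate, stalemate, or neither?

stalemate

White to move; white king on a8.
In check: no.
King squares — a7: attacked by Bd4; b7: attacked by Rb4; b8: attacked by Rb4.
Legal moves for White: none.
Not in check and no legal moves → stalemate.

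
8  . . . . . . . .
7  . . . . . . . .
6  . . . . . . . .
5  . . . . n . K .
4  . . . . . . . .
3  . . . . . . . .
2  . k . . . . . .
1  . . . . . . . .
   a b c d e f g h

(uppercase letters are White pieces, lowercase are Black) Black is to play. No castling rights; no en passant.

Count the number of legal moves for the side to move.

16

Black to move; king on b2.
In check: no.
Legal moves: Nf7+, Nd7, Ng6, Nc6, Ng4, Nc4, Nf3+, Nd3, Kc3, Kb3, Ka3, Kc2, Ka2, Kc1, Kb1, Ka1.
Count: 16.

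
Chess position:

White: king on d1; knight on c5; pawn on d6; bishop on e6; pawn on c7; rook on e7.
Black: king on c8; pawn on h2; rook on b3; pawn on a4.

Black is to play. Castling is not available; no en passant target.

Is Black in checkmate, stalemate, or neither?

Black to move; black king on c8.
In check: yes, from the white bishop on e6.
King squares — b7: attacked by Nc5; c7: attacked by Pd6; d7: attacked by Nc5; b8: attacked by Pc7; d8: attacked by Pc7.
Legal moves for Black: none.
In check with no legal moves → checkmate.

checkmate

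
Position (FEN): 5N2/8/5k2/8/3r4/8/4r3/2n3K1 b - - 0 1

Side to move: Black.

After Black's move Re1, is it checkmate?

no

After Re1: white king on g1; in check: yes, from the black rook on e1.
White has 3 legal replies: Kh2, Kg2, Kf2.
In check but a legal move exists → not checkmate.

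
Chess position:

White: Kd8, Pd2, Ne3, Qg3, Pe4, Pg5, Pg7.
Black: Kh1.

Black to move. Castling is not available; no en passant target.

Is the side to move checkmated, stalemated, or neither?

stalemate

Black to move; black king on h1.
In check: no.
King squares — g1: attacked by Qg3; g2: attacked by Ne3; h2: attacked by Qg3.
Legal moves for Black: none.
Not in check and no legal moves → stalemate.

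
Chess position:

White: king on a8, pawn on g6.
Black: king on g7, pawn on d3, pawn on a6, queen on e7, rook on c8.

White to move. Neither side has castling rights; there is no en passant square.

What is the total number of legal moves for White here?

White to move; king on a8.
In check: yes, from the black rook on c8.
Legal moves: none.
Count: 0.

0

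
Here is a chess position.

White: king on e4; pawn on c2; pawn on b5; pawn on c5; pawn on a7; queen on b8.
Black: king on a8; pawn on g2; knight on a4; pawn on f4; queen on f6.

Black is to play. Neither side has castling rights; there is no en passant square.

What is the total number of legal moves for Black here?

0

Black to move; king on a8.
In check: yes, from the white queen on b8.
Legal moves: none.
Count: 0.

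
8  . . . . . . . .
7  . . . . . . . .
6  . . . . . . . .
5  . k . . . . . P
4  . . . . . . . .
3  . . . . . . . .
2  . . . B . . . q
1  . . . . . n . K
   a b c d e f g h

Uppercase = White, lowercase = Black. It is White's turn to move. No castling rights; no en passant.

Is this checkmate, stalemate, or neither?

checkmate

White to move; white king on h1.
In check: yes, from the black queen on h2.
King squares — g1: attacked by Qh2; g2: attacked by Qh2; h2: attacked by Nf1.
Legal moves for White: none.
In check with no legal moves → checkmate.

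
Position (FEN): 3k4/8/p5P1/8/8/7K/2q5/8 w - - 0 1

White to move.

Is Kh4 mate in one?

After Kh4: black king on d8; in check: no.
Black is not in check, so this cannot be checkmate.

no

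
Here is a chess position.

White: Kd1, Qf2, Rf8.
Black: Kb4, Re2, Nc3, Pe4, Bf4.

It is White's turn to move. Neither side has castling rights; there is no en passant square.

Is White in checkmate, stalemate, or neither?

White to move; white king on d1.
In check: yes, from the black knight on c3.
King squares — c1: attacked by Bf4; e1: attacked by Re2; c2: attacked by Re2; d2: attacked by Re2; e2: attacked by Nc3.
Legal moves for White: none.
In check with no legal moves → checkmate.

checkmate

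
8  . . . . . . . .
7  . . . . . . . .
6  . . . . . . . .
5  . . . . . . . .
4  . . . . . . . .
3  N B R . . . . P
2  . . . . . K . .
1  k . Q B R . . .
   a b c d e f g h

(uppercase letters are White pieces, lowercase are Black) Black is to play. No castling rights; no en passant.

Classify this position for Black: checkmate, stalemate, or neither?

checkmate

Black to move; black king on a1.
In check: yes, from the white queen on c1.
King squares — b1: attacked by Qc1; a2: attacked by Bb3; b2: attacked by Qc1.
Legal moves for Black: none.
In check with no legal moves → checkmate.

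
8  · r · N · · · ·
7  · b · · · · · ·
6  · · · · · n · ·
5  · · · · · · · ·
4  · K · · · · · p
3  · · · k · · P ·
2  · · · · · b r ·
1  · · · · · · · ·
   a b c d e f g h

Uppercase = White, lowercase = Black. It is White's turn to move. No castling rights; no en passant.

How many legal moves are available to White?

11

White to move; king on b4.
In check: no.
Legal moves: Nf7, Nxb7, Ne6, Nc6, Kb5, Ka5, Ka4, Kb3, Ka3, gxh4, g4.
Count: 11.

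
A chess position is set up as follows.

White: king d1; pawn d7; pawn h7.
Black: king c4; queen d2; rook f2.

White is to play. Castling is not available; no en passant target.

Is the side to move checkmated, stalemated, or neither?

checkmate

White to move; white king on d1.
In check: yes, from the black queen on d2.
King squares — c1: attacked by Qd2; e1: attacked by Qd2; c2: attacked by Qd2; d2: attacked by Rf2; e2: attacked by Qd2.
Legal moves for White: none.
In check with no legal moves → checkmate.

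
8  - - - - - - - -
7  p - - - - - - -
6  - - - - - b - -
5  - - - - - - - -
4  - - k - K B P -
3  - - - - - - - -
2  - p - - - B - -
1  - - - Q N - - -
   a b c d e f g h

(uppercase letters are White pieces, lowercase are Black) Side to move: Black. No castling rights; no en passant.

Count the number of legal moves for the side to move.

18

Black to move; king on c4.
In check: no.
Legal moves: Bh8, Bd8, Bg7, Be7, Bg5, Be5, Bh4, Bd4, Bc3, Kb5, Kb4, Kc3, a6, b1=Q+, b1=R, b1=B+, b1=N, a5.
Count: 18.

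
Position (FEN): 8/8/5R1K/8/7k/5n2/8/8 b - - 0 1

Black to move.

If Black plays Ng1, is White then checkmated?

After Ng1: white king on h6; in check: no.
White is not in check, so this cannot be checkmate.

no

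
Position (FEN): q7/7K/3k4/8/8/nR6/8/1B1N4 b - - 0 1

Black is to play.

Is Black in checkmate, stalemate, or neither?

neither

Black to move; black king on d6.
In check: no.
Legal moves for Black include: Qh8+, Qg8+, Qf8, Qe8, Qd8, Qc8, Qb8, Qb7+, Qa7+, Qc6, Qa6, Qd5, Qa5, Qe4+, Qa4, Qf3, Qg2, Qh1+, ... (list truncated; more exist).
Black has legal moves and is not in check → neither.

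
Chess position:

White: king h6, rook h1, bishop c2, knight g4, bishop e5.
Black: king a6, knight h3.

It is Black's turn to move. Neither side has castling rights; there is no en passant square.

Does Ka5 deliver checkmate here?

no

After Ka5: white king on h6; in check: no.
White is not in check, so this cannot be checkmate.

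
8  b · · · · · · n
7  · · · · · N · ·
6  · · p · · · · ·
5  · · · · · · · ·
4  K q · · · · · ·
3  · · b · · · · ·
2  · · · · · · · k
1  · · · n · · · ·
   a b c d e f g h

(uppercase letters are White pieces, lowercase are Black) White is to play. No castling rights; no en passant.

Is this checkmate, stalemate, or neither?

checkmate

White to move; white king on a4.
In check: yes, from the black queen on b4.
King squares — a3: attacked by Qb4; b3: attacked by Qb4; b4: attacked by Bc3; a5: attacked by Qb4; b5: attacked by Qb4.
Legal moves for White: none.
In check with no legal moves → checkmate.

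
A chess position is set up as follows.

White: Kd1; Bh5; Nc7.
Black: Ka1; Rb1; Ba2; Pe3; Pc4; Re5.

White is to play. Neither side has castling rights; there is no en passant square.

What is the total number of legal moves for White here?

2

White to move; king on d1.
In check: yes, from the black rook on b1.
Legal moves: Ke2, Kc2.
Count: 2.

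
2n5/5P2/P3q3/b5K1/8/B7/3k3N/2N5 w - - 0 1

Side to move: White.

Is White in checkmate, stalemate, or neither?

White to move; white king on g5.
In check: no.
Legal moves for White include: Kh5, Kh4, Kf4, Bf8, Be7, Bd6, Bc5, Bb4+, Bb2, Ng4, Nf3+, Nf1+, Nd3, Nb3+, Ne2, Na2, f8=Q, f8=R, ... (list truncated; more exist).
White has legal moves and is not in check → neither.

neither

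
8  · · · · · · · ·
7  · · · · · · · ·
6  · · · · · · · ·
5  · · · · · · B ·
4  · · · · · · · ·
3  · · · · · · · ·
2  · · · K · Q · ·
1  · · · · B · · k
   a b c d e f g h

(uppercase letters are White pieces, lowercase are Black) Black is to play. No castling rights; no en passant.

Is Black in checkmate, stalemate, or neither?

Black to move; black king on h1.
In check: no.
King squares — g1: attacked by Qf2; g2: attacked by Qf2; h2: attacked by Qf2.
Legal moves for Black: none.
Not in check and no legal moves → stalemate.

stalemate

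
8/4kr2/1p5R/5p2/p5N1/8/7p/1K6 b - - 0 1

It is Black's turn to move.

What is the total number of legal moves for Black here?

Black to move; king on e7.
In check: no.
Legal moves: Rf8, Rh7, Rg7, Rf6, Kf8, Ke8, Kd8, Kd7, fxg4, b5, f4, a3, h1=Q+, h1=R+, h1=B, h1=N.
Count: 16.

16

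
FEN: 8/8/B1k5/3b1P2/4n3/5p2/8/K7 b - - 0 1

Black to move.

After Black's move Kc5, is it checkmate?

no

After Kc5: white king on a1; in check: no.
White is not in check, so this cannot be checkmate.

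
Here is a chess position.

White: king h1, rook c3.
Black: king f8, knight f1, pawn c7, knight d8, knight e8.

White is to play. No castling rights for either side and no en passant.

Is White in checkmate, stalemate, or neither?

neither

White to move; white king on h1.
In check: no.
Legal moves for White: Rxc7, Rc6, Rc5, Rc4, Rh3, Rg3, Rf3+, Re3, Rd3, Rb3, Ra3, Rc2, Rc1, Kg2, Kg1.
White has 15 legal moves and is not in check → neither.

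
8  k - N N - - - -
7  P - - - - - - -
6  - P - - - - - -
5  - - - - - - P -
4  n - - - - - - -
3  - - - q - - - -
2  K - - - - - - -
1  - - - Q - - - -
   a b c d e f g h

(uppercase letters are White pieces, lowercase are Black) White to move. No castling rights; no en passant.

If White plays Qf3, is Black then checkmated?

After Qf3: black king on a8; in check: yes, from the white queen on f3.
Black has 3 legal replies: Qd5+, Qe4, Qxf3.
In check but a legal move exists → not checkmate.

no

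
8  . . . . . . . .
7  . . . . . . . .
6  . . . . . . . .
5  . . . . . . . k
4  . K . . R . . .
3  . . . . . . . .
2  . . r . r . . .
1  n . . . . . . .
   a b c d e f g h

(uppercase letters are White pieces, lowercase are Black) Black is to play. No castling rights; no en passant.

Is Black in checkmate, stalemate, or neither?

neither

Black to move; black king on h5.
In check: no.
Legal moves for Black include: Kh6, Kg6, Kg5, Rxe4+, Re3, Rh2, Rg2, Rf2, Red2, Re1, Rc8, Rc7, Rc6, Rc5, Rc4+, Rc3, Rcd2, Rb2+, ... (list truncated; more exist).
Black has legal moves and is not in check → neither.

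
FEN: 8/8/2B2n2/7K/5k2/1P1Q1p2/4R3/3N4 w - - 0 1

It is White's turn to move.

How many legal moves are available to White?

3

White to move; king on h5.
In check: yes, from the black knight on f6.
Legal moves: Kh6, Kg6, Kh4.
Count: 3.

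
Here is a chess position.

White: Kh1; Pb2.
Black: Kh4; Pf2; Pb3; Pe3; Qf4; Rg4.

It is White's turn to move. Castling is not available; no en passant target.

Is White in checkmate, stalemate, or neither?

stalemate

White to move; white king on h1.
In check: no.
King squares — g1: attacked by Pf2; g2: attacked by Rg4; h2: attacked by Qf4.
Legal moves for White: none.
Not in check and no legal moves → stalemate.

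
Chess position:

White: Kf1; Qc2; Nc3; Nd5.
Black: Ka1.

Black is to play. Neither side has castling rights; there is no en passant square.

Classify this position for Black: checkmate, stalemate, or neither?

stalemate

Black to move; black king on a1.
In check: no.
King squares — b1: attacked by Qc2; a2: attacked by Qc2; b2: attacked by Qc2.
Legal moves for Black: none.
Not in check and no legal moves → stalemate.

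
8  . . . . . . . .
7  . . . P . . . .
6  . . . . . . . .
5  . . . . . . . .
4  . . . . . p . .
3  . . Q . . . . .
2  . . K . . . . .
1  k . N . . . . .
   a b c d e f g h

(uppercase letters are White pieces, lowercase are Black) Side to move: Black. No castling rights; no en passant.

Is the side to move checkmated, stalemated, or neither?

checkmate

Black to move; black king on a1.
In check: yes, from the white queen on c3.
King squares — b1: attacked by Kc2; a2: attacked by Nc1; b2: attacked by Kc2.
Legal moves for Black: none.
In check with no legal moves → checkmate.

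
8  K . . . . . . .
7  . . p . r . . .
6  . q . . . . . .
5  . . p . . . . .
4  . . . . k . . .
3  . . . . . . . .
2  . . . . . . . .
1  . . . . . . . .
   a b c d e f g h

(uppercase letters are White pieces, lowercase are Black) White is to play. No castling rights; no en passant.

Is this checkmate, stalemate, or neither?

stalemate

White to move; white king on a8.
In check: no.
King squares — a7: attacked by Qb6; b7: attacked by Qb6; b8: attacked by Qb6.
Legal moves for White: none.
Not in check and no legal moves → stalemate.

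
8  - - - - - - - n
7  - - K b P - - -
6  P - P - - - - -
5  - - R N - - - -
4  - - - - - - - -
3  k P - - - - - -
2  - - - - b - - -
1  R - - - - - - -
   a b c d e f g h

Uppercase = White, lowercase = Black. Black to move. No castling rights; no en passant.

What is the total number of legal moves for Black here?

2

Black to move; king on a3.
In check: yes, from the white rook on a1.
Legal moves: Kxb3, Kb2.
Count: 2.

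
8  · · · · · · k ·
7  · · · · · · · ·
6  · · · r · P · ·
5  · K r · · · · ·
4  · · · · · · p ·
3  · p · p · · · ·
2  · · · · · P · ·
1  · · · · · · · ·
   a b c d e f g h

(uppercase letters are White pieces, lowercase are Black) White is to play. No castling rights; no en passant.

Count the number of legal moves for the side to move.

3

White to move; king on b5.
In check: yes, from the black rook on c5.
Legal moves: Kxc5, Kb4, Ka4.
Count: 3.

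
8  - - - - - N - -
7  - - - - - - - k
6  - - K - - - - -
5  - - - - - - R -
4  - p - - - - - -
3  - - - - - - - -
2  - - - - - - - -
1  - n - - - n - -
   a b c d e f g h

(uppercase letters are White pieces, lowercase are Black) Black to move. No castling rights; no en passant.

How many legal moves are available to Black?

Black to move; king on h7.
In check: yes, from the white knight on f8.
Legal moves: Kh8, Kh6.
Count: 2.

2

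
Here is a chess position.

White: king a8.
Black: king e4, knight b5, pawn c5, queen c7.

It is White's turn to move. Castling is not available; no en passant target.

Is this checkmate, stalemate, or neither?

White to move; white king on a8.
In check: no.
King squares — a7: attacked by Nb5; b7: attacked by Qc7; b8: attacked by Qc7.
Legal moves for White: none.
Not in check and no legal moves → stalemate.

stalemate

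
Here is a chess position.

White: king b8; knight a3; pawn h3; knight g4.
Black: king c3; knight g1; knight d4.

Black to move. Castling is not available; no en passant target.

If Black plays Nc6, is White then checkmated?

After Nc6: white king on b8; in check: yes, from the black knight on c6.
White has 4 legal replies: Kc8, Ka8, Kc7, Kb7.
In check but a legal move exists → not checkmate.

no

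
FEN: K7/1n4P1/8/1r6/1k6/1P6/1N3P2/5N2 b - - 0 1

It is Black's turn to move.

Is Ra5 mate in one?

no

After Ra5: white king on a8; in check: yes, from the black rook on a5.
White has 2 legal replies: Kb8, Kxb7.
In check but a legal move exists → not checkmate.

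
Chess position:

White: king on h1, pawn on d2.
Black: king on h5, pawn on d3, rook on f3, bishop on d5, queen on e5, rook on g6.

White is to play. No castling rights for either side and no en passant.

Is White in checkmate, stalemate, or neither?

stalemate

White to move; white king on h1.
In check: no.
King squares — g1: attacked by Rg6; g2: attacked by Rg6; h2: attacked by Qe5.
Legal moves for White: none.
Not in check and no legal moves → stalemate.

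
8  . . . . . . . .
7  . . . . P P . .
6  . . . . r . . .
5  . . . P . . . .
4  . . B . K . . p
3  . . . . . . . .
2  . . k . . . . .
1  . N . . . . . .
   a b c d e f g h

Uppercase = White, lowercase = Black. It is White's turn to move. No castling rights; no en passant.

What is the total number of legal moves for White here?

5

White to move; king on e4.
In check: yes, from the black rook on e6.
Legal moves: Kf5, Kf4, Kd4, Kf3, dxe6.
Count: 5.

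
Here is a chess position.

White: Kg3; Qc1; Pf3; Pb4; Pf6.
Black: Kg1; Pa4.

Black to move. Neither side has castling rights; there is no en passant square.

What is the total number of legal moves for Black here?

Black to move; king on g1.
In check: yes, from the white queen on c1.
Legal moves: none.
Count: 0.

0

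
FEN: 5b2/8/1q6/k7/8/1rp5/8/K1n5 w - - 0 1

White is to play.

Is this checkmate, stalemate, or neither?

stalemate

White to move; white king on a1.
In check: no.
King squares — b1: attacked by Rb3; a2: attacked by Nc1; b2: attacked by Rb3.
Legal moves for White: none.
Not in check and no legal moves → stalemate.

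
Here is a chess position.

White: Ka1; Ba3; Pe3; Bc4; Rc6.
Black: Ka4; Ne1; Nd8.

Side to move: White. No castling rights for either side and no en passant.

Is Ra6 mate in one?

yes

After Ra6: black king on a4; in check: yes, from the white rook on a6.
King squares — a3: attacked by Ra6; b3: attacked by Bc4; b4: attacked by Ba3; a5: attacked by Ra6; b5: attacked by Bc4.
Black has no legal moves → checkmate.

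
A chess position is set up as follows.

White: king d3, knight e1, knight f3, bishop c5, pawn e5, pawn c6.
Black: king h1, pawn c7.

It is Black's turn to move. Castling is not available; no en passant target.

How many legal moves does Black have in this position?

Black to move; king on h1.
In check: no.
Legal moves: none.
Count: 0.

0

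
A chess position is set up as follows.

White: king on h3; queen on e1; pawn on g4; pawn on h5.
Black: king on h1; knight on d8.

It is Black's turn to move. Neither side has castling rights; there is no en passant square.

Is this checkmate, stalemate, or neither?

Black to move; black king on h1.
In check: yes, from the white queen on e1.
King squares — g1: attacked by Qe1; g2: attacked by Kh3; h2: attacked by Kh3.
Legal moves for Black: none.
In check with no legal moves → checkmate.

checkmate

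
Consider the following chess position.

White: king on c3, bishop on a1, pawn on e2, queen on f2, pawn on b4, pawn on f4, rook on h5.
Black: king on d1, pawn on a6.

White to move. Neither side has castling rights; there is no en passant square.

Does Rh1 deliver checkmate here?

After Rh1: black king on d1; in check: yes, from the white rook on h1.
King squares — c1: attacked by Rh1; e1: attacked by Rh1; c2: attacked by Kc3; d2: attacked by Kc3; e2: attacked by Qf2.
Black has no legal moves → checkmate.

yes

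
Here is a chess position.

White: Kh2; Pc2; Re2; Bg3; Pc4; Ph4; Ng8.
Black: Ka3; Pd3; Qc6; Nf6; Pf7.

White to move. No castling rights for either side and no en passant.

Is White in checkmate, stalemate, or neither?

neither

White to move; white king on h2.
In check: no.
Legal moves for White include: Ne7, Nh6, Nxf6, Bb8, Bc7, Bd6+, Be5, Bf4, Bf2, Be1, Kh3, Kg1, Re8, Re7, Re6, Re5, Re4, Re3, ... (list truncated; more exist).
White has legal moves and is not in check → neither.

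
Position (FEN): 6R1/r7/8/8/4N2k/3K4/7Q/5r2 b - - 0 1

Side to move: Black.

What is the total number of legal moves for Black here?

Black to move; king on h4.
In check: yes, from the white queen on h2.
Legal moves: none.
Count: 0.

0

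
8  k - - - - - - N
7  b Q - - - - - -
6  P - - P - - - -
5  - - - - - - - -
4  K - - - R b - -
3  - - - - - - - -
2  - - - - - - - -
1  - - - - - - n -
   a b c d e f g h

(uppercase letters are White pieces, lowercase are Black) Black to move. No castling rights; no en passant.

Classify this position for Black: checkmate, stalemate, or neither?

Black to move; black king on a8.
In check: yes, from the white queen on b7.
King squares — a7: own bishop; b7: attacked by Pa6; b8: attacked by Qb7.
Legal moves for Black: none.
In check with no legal moves → checkmate.

checkmate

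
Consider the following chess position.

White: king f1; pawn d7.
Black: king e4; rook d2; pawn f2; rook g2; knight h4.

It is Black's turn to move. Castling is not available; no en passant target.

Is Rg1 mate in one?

yes

After Rg1: white king on f1; in check: yes, from the black rook on g1.
King squares — e1: attacked by Rg1; g1: attacked by Pf2; e2: attacked by Rd2; f2: attacked by Rd2; g2: attacked by Rg1.
White has no legal moves → checkmate.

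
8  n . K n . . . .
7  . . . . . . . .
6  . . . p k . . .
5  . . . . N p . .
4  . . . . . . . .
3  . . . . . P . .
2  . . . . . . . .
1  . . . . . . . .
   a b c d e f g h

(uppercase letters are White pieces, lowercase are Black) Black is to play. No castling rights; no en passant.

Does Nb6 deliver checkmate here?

After Nb6: white king on c8; in check: yes, from the black knight on b6.
White has 3 legal replies: Kxd8, Kb8, Kc7.
In check but a legal move exists → not checkmate.

no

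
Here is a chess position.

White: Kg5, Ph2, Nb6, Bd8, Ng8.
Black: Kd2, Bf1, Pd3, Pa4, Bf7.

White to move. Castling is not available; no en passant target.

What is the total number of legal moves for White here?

White to move; king on g5.
In check: no.
Legal moves: Ne7, Nh6, Nf6, Be7, Bc7, Bf6, Nc8, Na8, Nd7, Nd5, Nc4+, Nxa4, Kh6, Kf6, Kf5, Kh4, Kg4, Kf4, h3, h4.
Count: 20.

20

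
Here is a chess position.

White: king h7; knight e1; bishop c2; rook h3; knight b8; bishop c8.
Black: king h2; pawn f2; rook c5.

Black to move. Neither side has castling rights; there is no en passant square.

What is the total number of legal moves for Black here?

1

Black to move; king on h2.
In check: yes, from the white rook on h3.
Legal moves: Kg1.
Count: 1.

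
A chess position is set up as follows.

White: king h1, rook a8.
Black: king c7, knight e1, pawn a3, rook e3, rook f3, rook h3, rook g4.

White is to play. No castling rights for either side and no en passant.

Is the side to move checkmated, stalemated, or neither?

checkmate

White to move; white king on h1.
In check: yes, from the black rook on h3.
King squares — g1: attacked by Rg4; g2: attacked by Ne1; h2: attacked by Rh3.
Legal moves for White: none.
In check with no legal moves → checkmate.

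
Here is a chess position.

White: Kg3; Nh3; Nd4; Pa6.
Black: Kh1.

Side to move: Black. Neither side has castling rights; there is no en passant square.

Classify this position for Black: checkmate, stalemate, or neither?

Black to move; black king on h1.
In check: no.
King squares — g1: attacked by Nh3; g2: attacked by Kg3; h2: attacked by Kg3.
Legal moves for Black: none.
Not in check and no legal moves → stalemate.

stalemate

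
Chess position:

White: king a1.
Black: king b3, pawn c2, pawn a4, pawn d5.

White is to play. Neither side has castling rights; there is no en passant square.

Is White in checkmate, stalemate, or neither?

stalemate

White to move; white king on a1.
In check: no.
King squares — b1: attacked by Pc2; a2: attacked by Kb3; b2: attacked by Kb3.
Legal moves for White: none.
Not in check and no legal moves → stalemate.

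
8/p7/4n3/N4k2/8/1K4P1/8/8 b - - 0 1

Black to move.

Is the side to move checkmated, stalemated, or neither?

Black to move; black king on f5.
In check: no.
Legal moves for Black: Nf8, Nd8, Ng7, Nc7, Ng5, Nc5+, Nf4, Nd4+, Kg6, Kf6, Kg5, Ke5, Kg4, Ke4, a6.
Black has 15 legal moves and is not in check → neither.

neither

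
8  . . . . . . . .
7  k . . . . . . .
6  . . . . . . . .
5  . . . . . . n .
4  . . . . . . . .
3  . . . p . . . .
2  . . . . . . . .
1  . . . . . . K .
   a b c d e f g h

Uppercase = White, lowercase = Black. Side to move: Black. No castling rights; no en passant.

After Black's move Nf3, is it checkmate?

After Nf3: white king on g1; in check: yes, from the black knight on f3.
White has 4 legal replies: Kg2, Kf2, Kh1, Kf1.
In check but a legal move exists → not checkmate.

no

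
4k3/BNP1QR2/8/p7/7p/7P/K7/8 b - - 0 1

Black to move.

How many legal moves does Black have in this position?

Black to move; king on e8.
In check: yes, from the white queen on e7.
Legal moves: none.
Count: 0.

0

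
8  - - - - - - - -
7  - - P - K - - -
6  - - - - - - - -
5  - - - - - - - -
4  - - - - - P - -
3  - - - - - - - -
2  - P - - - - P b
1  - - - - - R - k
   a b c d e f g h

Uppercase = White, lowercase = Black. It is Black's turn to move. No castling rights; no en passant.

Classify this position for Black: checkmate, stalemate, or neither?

neither

Black to move; black king on h1.
In check: yes, from the white rook on f1.
Legal moves for Black: Kxg2, Bg1.
Black is in check but has 2 legal moves → neither.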